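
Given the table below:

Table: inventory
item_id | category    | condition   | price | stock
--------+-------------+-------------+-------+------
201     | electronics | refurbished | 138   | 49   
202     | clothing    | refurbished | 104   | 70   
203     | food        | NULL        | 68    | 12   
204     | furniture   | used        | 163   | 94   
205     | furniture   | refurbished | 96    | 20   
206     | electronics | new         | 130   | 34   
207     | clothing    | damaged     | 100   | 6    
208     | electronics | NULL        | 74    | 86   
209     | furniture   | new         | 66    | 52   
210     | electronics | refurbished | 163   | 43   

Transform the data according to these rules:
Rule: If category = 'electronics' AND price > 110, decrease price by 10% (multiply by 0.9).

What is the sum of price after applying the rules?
1058.9

Step 1: Find records where category = 'electronics' AND price > 110
Step 2: 3 records match, summing to 431
Step 3: After multiplier: 431 × 0.9 = 387.9
Step 4: Unaffected records sum: 671
Step 5: Final sum = 387.9 + 671 = 1058.9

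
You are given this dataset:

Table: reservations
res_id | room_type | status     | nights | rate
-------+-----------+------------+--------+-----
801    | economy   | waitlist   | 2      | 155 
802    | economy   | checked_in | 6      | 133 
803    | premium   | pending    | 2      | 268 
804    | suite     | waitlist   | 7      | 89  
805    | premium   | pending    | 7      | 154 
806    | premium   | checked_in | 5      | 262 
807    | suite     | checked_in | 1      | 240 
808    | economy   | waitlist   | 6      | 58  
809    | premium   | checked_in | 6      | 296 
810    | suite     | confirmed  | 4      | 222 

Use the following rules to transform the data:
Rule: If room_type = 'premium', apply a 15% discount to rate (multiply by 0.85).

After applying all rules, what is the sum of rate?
1730.0

Step 1: Records with room_type = 'premium' have total rate = 980
Step 2: Apply multiplier: 980 × 0.85 = 833.0
Step 3: Other records total: 897
Step 4: Final sum = 833.0 + 897 = 1730.0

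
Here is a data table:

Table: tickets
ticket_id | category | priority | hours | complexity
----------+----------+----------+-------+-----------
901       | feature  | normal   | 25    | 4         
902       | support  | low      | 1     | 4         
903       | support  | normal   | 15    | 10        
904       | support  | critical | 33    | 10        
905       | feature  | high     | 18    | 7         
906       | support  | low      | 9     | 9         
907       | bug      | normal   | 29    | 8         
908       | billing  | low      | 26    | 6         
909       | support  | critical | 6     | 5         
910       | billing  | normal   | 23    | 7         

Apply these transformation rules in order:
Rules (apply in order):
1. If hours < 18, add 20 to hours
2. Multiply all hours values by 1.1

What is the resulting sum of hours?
291.5

Step 1: Apply Rule 1 - Add 20 to records with hours < 18
  - 4 records affected: 31 + (4 × 20) = 111
  - Unaffected records: 154
  - Sum after Rule 1: 265
Step 2: Apply Rule 2 - Multiply all by 1.1
  - 265 × 1.1 = 291.5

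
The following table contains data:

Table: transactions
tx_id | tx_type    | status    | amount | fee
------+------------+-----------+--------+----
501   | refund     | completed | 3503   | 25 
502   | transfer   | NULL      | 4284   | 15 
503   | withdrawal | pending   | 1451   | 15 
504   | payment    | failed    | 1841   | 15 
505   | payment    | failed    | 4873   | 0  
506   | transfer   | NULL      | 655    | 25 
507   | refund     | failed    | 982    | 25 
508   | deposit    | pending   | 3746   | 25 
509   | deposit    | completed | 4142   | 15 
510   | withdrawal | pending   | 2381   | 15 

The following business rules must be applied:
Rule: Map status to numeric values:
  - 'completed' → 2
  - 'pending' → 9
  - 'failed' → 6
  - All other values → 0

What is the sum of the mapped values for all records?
49

Step 1: Apply mapping to each record
Step 2: Count by status:
  'completed': 2 records × 2 = 4
  'pending': 3 records × 9 = 27
  'failed': 3 records × 6 = 18
Step 3: Sum all mapped values = 49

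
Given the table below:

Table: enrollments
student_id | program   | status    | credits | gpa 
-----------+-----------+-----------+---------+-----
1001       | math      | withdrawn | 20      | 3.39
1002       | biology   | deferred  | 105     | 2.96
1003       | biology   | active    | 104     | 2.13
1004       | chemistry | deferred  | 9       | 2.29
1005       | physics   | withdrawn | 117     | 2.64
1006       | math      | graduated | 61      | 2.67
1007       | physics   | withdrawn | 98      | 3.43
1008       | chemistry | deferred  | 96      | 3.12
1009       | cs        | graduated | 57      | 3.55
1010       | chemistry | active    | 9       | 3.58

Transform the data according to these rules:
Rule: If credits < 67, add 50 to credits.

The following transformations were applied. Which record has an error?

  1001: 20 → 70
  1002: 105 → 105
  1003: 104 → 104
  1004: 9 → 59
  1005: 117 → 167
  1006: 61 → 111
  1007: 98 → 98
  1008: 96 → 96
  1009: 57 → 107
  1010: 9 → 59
Record 1005 has an error. The correct transformed value should be 117, not 167.

Step 1: Check each record against the rule
Step 2: Record 1005 has credits = 117
Step 3: Since 117 >= 67, the bonus should not have been applied
Step 4: Correct value = 117, but claimed value = 167
Conclusion: Record 1005 has the error.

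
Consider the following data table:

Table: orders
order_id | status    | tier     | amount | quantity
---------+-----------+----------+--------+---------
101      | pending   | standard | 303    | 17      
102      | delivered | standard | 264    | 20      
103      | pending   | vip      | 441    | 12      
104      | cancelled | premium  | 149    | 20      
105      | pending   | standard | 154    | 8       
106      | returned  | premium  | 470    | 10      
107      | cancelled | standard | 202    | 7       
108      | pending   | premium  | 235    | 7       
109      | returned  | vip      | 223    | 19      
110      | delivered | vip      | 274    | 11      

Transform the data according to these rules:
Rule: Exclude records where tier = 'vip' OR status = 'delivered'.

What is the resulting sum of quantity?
69

Step 1: Find records where tier = 'vip' OR status = 'delivered'
Step 2: 4 records match, summing to 62
Step 3: Original sum: 131
Step 4: Remaining sum = 131 - 62 = 69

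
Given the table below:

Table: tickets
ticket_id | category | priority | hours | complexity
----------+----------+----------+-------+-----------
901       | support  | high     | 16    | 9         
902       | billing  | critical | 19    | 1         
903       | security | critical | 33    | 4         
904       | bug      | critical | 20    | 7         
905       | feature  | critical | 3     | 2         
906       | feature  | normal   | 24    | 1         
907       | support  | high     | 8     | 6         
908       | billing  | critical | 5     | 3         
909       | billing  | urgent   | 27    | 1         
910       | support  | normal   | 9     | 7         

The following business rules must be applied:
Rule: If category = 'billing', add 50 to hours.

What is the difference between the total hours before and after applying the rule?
150

Step 1: Original sum of hours = 164
Step 2: 3 records have category = 'billing'
Step 3: Each affected record changes by 50
Step 4: Total change = 3 × 50 = 150
Step 5: New sum = 164 + 150 = 314
Step 6: Difference = |314 - 164| = 150
        (Sum increased by 150)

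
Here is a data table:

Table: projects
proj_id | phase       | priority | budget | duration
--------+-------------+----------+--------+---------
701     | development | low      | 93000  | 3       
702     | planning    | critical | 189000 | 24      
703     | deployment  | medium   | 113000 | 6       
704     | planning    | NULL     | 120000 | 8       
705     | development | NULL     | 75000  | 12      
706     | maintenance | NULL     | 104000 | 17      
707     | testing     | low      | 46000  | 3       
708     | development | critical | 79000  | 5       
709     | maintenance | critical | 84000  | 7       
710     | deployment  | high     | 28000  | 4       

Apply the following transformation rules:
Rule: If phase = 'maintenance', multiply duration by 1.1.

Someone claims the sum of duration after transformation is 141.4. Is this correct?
No, the correct result is 91.4.

Step 1: Calculate the correct sum after transformation
Step 2: Apply multiplier 1.1 to records where phase = 'maintenance'
Step 3: Correct result = 91.4
Step 4: Claimed result = 141.4
Step 5: 91.4 ≠ 141.4
Conclusion: The claimed result is incorrect. The correct answer is 91.4.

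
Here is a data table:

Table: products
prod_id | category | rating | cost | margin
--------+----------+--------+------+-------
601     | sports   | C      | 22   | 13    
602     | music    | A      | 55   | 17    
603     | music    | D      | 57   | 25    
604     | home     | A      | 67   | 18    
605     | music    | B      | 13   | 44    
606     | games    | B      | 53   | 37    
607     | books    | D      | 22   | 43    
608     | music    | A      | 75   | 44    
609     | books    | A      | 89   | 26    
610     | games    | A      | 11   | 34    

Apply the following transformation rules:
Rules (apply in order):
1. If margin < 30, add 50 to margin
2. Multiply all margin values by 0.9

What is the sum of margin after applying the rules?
495.9

Step 1: Apply Rule 1 - Add 50 to records with margin < 30
  - 5 records affected: 99 + (5 × 50) = 349
  - Unaffected records: 202
  - Sum after Rule 1: 551
Step 2: Apply Rule 2 - Multiply all by 0.9
  - 551 × 0.9 = 495.9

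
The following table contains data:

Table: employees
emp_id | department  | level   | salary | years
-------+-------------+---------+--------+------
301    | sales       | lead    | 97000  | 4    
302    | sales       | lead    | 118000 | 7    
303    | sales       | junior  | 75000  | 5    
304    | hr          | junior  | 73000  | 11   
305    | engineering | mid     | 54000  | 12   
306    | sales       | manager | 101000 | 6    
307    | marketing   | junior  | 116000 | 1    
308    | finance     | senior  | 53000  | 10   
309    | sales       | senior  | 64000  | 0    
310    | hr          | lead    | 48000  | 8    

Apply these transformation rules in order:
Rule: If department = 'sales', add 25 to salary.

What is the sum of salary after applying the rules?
799125

Step 1: Count records where department = 'sales': 5
Step 2: Total bonus added: 5 × 25 = 125
Step 3: Original sum of salary: 799000
Step 4: Final sum = 799000 + 125 = 799125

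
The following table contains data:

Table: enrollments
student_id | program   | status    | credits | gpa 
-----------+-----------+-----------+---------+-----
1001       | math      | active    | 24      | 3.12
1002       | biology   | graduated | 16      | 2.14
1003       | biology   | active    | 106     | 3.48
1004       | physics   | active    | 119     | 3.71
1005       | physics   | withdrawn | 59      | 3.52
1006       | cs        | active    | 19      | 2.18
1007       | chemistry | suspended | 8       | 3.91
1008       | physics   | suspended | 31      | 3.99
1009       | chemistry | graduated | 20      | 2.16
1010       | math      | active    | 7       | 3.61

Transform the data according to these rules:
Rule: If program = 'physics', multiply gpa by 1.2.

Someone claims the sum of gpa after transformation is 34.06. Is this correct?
Yes, the result is correct.

Step 1: Calculate the correct sum after transformation
Step 2: Apply multiplier 1.2 to records where program = 'physics'
Step 3: Correct result = 34.06
Step 4: Claimed result = 34.06
Step 5: 34.06 = 34.06 ✓
Conclusion: The claimed result is correct.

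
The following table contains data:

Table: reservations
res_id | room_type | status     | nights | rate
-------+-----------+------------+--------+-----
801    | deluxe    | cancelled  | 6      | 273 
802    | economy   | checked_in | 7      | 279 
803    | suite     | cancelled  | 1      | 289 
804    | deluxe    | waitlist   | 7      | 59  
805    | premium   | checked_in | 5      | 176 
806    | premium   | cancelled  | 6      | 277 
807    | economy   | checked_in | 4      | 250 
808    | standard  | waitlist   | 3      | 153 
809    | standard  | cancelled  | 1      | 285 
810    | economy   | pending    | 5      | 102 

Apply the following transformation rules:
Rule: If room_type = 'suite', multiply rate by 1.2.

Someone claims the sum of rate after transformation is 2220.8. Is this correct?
No, the correct result is 2200.8.

Step 1: Calculate the correct sum after transformation
Step 2: Apply multiplier 1.2 to records where room_type = 'suite'
Step 3: Correct result = 2200.8
Step 4: Claimed result = 2220.8
Step 5: 2200.8 ≠ 2220.8
Conclusion: The claimed result is incorrect. The correct answer is 2200.8.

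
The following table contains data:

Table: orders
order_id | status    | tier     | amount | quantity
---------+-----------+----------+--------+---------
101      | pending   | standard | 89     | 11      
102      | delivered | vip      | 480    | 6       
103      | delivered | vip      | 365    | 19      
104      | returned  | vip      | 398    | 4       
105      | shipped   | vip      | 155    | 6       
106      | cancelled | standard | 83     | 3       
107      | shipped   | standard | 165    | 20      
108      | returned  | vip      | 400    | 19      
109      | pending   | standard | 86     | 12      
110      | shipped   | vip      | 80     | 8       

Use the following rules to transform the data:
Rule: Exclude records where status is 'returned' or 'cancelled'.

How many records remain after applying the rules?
7

Step 1: Count records to exclude
  - 2 (returned) + 1 (cancelled) = 3 records
Step 2: Total records: 10
Step 3: Remaining = 10 - 3 = 7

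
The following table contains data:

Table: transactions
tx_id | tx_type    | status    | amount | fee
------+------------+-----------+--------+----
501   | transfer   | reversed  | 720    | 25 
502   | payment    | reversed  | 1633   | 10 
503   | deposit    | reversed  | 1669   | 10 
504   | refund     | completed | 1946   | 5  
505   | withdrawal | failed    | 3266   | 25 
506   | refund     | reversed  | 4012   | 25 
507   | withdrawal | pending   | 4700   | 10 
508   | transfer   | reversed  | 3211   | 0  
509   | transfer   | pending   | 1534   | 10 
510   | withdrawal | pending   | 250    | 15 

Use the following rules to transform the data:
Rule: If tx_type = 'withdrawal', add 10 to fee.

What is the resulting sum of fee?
165

Step 1: Count records where tx_type = 'withdrawal': 3
Step 2: Total bonus added: 3 × 10 = 30
Step 3: Original sum of fee: 135
Step 4: Final sum = 135 + 30 = 165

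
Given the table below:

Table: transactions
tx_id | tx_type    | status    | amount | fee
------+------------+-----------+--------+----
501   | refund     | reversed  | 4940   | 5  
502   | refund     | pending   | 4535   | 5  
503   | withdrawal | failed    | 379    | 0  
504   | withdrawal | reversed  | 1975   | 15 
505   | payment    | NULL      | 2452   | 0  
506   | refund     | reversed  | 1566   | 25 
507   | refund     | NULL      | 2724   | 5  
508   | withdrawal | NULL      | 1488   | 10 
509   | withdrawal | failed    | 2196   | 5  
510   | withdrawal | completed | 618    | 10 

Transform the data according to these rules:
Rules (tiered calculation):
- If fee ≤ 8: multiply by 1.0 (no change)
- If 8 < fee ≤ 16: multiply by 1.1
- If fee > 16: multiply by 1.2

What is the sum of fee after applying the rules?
88.5

Step 1: Tier 1 (fee ≤ 8): 6 records, sum = 20 × 1.0 = 20.0
Step 2: Tier 2 (8 < fee ≤ 16): 3 records, sum = 35 × 1.1 = 38.5
Step 3: Tier 3 (fee > 16): 1 records, sum = 25 × 1.2 = 30.0
Step 4: Final sum = 20.0 + 38.5 + 30.0 = 88.5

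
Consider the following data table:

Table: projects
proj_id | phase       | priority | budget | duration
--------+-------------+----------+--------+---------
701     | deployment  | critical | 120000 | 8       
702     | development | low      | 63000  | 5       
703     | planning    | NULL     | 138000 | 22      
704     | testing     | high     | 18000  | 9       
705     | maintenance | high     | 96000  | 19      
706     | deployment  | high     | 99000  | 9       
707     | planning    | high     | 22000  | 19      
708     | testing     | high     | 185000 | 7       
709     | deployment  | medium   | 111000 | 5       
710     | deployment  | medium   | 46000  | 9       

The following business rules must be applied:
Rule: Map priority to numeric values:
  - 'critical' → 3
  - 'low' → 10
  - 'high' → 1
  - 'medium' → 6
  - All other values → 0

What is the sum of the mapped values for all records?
30

Step 1: Apply mapping to each record
Step 2: Count by status:
  'critical': 1 records × 3 = 3
  'low': 1 records × 10 = 10
  'high': 5 records × 1 = 5
  'medium': 2 records × 6 = 12
Step 3: Sum all mapped values = 30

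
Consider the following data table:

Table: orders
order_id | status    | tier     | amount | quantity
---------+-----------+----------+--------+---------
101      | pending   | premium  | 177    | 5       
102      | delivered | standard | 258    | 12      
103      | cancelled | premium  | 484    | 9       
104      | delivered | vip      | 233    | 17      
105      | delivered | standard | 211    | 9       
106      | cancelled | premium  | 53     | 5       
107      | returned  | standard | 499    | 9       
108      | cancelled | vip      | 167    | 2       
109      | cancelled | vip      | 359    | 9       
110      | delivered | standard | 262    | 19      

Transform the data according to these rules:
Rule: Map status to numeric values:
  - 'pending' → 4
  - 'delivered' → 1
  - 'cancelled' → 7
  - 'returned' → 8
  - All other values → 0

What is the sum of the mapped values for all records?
44

Step 1: Apply mapping to each record
Step 2: Count by status:
  'pending': 1 records × 4 = 4
  'delivered': 4 records × 1 = 4
  'cancelled': 4 records × 7 = 28
  'returned': 1 records × 8 = 8
Step 3: Sum all mapped values = 44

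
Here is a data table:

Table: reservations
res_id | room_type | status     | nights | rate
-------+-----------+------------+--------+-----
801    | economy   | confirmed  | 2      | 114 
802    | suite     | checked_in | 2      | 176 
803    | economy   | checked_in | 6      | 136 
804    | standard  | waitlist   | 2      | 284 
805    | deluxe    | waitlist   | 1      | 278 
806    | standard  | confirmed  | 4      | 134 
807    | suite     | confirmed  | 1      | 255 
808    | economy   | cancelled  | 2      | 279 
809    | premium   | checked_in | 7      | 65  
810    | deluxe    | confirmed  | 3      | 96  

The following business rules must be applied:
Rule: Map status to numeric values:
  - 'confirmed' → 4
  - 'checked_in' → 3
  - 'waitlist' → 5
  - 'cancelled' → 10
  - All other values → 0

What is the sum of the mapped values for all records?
45

Step 1: Apply mapping to each record
Step 2: Count by status:
  'confirmed': 4 records × 4 = 16
  'checked_in': 3 records × 3 = 9
  'waitlist': 2 records × 5 = 10
  'cancelled': 1 records × 10 = 10
Step 3: Sum all mapped values = 45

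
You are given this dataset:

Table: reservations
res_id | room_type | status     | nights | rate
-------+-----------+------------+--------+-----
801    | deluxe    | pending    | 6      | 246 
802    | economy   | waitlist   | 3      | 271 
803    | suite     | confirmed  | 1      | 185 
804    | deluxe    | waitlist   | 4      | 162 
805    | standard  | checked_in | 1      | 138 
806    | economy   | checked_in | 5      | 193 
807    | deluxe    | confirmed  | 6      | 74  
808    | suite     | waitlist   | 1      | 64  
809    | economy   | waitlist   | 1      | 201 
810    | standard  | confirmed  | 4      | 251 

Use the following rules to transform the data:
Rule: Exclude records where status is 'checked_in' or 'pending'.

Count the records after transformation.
7

Step 1: Count records to exclude
  - 2 (checked_in) + 1 (pending) = 3 records
Step 2: Total records: 10
Step 3: Remaining = 10 - 3 = 7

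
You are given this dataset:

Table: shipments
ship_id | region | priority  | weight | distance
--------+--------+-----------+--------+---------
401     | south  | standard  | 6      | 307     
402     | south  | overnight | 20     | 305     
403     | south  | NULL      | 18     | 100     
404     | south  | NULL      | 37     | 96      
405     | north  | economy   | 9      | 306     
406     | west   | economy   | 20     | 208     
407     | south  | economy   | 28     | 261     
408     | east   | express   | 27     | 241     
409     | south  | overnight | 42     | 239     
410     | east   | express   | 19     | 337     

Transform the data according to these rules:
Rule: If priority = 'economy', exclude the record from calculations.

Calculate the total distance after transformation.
1625

Step 1: Identify records where priority = 'economy'
Step 2: The excluded records sum to 775
Step 3: Original total distance = 2400
Step 4: Remaining total = 2400 - 775 = 1625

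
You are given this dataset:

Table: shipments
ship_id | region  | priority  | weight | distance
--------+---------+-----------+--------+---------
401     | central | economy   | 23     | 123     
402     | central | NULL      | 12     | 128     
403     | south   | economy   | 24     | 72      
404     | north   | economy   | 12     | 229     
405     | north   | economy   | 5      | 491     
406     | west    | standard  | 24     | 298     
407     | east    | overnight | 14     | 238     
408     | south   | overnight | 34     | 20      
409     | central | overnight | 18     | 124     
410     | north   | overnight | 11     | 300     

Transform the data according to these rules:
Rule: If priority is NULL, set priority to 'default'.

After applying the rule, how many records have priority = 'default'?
1

Step 1: Count records where priority IS NULL
Step 2: Found 1 records with NULL priority
Step 3: These records will have priority set to 'default'
Step 4: Records already having priority = 'default': 0
Step 5: Answer: 1 + 0 = 1 records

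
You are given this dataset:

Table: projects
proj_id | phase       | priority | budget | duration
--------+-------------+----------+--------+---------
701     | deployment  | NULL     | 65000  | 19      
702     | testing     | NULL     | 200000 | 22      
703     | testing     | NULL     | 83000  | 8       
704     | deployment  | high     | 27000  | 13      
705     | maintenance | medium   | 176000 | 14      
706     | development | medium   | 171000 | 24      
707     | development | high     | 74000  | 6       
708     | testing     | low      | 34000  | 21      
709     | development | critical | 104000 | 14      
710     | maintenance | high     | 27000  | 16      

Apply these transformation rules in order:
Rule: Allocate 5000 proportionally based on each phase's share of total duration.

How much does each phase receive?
deployment: 1019.11, development: 1401.27, maintenance: 955.41, testing: 1624.2

Step 1: Calculate total duration = 157
Step 2: Calculate each phase's proportion:
  deployment: 32/157 = 20.38% → 1019.11
  development: 44/157 = 28.03% → 1401.27
  maintenance: 30/157 = 19.11% → 955.41
  testing: 51/157 = 32.48% → 1624.2
Step 3: Verify: sum of allocations ≈ 5000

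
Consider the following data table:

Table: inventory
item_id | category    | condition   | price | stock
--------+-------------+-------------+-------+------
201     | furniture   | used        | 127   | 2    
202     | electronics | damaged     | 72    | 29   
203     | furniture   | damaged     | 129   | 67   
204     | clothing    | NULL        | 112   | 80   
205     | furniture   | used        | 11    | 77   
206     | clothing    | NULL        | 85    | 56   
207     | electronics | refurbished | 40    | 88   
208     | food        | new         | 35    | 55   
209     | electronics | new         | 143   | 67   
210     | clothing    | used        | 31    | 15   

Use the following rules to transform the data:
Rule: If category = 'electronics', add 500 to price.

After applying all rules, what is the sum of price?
2285

Step 1: Count records where category = 'electronics': 3
Step 2: Total bonus added: 3 × 500 = 1500
Step 3: Original sum of price: 785
Step 4: Final sum = 785 + 1500 = 2285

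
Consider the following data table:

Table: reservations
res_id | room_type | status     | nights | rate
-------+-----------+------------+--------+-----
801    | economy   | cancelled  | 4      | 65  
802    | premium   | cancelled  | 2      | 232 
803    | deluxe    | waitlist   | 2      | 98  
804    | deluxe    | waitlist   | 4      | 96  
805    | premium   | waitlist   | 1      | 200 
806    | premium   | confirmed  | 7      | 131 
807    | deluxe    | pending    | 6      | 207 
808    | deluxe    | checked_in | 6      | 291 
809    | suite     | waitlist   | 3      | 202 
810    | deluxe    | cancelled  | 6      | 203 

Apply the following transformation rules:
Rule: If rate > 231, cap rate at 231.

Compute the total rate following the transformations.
1664

Step 1: 2 records have rate > 231
Step 2: These records originally summed to 523
Step 3: After capping: 2 × 231 = 462
Step 4: Unaffected records sum: 1202
Step 5: Final sum = 462 + 1202 = 1664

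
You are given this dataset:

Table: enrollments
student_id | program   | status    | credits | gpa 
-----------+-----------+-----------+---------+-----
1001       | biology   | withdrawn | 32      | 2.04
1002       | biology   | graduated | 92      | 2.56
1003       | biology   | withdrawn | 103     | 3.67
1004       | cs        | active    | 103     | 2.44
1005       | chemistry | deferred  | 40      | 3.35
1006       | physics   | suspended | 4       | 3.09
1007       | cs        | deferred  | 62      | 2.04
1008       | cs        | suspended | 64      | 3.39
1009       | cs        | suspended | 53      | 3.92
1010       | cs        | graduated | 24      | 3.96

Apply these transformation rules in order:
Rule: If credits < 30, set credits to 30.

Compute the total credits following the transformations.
609

Step 1: 2 records have credits < 30
Step 2: These records originally summed to 28
Step 3: After setting to minimum: 2 × 30 = 60
Step 4: Unaffected records sum: 549
Step 5: Final sum = 60 + 549 = 609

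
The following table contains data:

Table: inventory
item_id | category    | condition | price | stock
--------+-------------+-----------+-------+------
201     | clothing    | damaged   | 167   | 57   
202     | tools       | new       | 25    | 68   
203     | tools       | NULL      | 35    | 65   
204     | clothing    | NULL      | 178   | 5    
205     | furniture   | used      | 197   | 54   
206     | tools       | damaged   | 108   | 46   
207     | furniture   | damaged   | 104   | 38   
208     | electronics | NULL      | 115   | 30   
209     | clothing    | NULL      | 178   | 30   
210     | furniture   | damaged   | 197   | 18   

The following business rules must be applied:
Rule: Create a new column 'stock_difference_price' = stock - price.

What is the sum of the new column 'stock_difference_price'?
-893

Step 1: For each record, compute stock - price
Example calculations:
  57 - 167 = -110
  68 - 25 = 43
  65 - 35 = 30
  ...
Step 2: Sum all derived values
Step 3: Total = -893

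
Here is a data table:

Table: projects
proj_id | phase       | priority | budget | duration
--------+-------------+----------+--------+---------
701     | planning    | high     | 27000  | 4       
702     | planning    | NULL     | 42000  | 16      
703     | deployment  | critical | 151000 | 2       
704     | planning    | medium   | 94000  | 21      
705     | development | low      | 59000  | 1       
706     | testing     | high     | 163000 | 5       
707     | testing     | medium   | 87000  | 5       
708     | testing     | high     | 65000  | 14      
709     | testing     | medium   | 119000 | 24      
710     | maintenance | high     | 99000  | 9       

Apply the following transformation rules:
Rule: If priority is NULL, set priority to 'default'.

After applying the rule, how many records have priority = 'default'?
1

Step 1: Count records where priority IS NULL
Step 2: Found 1 records with NULL priority
Step 3: These records will have priority set to 'default'
Step 4: Records already having priority = 'default': 0
Step 5: Answer: 1 + 0 = 1 records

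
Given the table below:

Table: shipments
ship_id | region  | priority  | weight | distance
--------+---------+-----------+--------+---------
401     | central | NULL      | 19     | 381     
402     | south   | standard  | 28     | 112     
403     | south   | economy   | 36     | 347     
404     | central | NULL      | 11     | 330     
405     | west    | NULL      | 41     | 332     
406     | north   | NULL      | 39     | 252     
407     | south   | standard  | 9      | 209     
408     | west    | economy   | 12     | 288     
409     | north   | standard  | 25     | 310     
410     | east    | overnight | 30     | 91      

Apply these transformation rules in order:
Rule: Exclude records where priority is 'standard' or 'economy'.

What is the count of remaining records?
5

Step 1: Count records to exclude
  - 3 (standard) + 2 (economy) = 5 records
Step 2: Total records: 10
Step 3: Remaining = 10 - 5 = 5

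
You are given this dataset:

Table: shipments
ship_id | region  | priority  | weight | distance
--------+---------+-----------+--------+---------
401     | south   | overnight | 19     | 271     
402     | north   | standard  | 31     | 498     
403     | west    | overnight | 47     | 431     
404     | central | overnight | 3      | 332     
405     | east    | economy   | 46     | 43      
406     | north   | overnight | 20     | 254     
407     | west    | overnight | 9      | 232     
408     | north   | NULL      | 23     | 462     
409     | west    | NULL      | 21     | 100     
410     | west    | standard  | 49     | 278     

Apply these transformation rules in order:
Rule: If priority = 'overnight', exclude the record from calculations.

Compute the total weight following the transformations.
170

Step 1: Identify records where priority = 'overnight'
Step 2: The excluded records sum to 98
Step 3: Original total weight = 268
Step 4: Remaining total = 268 - 98 = 170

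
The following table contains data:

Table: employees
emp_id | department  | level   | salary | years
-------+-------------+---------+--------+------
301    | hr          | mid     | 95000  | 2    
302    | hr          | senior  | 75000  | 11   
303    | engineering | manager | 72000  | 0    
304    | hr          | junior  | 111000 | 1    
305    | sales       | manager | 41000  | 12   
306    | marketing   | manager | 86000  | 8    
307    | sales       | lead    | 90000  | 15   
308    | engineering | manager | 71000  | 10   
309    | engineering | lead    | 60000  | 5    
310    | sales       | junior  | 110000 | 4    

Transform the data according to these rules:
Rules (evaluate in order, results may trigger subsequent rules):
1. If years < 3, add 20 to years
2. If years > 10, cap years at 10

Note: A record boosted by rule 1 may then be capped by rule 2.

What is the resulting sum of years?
87

Step 1: Apply rule 1 to records with years < 3
  - 3 records get bonus of 20
  - Of these, 3 records then exceed 10 and get capped
Step 2: Apply rule 2 to records with years > 10
  - 3 records (original) are capped
Step 3: Calculate final sum = 87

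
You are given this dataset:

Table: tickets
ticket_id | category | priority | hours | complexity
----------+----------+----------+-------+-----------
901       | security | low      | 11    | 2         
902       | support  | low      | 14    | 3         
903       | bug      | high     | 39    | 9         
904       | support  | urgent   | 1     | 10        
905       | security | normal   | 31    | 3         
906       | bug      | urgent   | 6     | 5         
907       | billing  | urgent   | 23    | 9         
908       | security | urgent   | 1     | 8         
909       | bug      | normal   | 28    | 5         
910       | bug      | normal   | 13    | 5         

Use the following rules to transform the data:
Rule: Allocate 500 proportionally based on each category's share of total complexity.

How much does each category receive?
billing: 76.27, bug: 203.39, security: 110.17, support: 110.17

Step 1: Calculate total complexity = 59
Step 2: Calculate each category's proportion:
  billing: 9/59 = 15.25% → 76.27
  bug: 24/59 = 40.68% → 203.39
  security: 13/59 = 22.03% → 110.17
  support: 13/59 = 22.03% → 110.17
Step 3: Verify: sum of allocations ≈ 500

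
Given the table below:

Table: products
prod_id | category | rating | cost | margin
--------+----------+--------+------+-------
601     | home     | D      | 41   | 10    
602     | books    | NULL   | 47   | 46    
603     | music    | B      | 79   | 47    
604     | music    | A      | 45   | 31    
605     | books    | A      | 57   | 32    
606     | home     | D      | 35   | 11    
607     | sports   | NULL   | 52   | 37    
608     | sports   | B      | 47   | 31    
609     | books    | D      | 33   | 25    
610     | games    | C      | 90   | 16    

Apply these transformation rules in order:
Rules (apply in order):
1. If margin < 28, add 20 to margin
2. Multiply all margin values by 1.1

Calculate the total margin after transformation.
402.6

Step 1: Apply Rule 1 - Add 20 to records with margin < 28
  - 4 records affected: 62 + (4 × 20) = 142
  - Unaffected records: 224
  - Sum after Rule 1: 366
Step 2: Apply Rule 2 - Multiply all by 1.1
  - 366 × 1.1 = 402.6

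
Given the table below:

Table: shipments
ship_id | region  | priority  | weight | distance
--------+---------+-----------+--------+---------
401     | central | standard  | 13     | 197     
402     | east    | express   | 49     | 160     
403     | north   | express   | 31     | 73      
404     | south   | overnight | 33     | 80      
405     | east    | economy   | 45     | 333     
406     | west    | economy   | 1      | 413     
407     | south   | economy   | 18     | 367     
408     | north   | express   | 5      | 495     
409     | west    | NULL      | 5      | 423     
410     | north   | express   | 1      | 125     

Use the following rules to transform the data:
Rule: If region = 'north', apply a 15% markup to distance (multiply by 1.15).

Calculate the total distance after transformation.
2769.95

Step 1: Records with region = 'north' have total distance = 693
Step 2: Apply multiplier: 693 × 1.15 = 796.95
Step 3: Other records total: 1973
Step 4: Final sum = 796.95 + 1973 = 2769.95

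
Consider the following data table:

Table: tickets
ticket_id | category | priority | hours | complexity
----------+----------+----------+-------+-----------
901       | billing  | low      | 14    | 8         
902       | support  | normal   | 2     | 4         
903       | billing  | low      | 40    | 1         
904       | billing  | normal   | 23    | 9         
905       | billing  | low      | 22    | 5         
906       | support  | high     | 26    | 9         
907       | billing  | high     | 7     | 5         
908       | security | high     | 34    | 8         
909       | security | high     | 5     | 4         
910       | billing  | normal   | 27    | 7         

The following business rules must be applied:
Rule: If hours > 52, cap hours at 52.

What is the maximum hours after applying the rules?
40

Step 1: Original maximum hours = 40
Step 2: Check cap of 52 against maximum
Step 3: No records exceed the cap (max 40 <= cap 52), so no capping applies
Step 4: Maximum after transformation = 40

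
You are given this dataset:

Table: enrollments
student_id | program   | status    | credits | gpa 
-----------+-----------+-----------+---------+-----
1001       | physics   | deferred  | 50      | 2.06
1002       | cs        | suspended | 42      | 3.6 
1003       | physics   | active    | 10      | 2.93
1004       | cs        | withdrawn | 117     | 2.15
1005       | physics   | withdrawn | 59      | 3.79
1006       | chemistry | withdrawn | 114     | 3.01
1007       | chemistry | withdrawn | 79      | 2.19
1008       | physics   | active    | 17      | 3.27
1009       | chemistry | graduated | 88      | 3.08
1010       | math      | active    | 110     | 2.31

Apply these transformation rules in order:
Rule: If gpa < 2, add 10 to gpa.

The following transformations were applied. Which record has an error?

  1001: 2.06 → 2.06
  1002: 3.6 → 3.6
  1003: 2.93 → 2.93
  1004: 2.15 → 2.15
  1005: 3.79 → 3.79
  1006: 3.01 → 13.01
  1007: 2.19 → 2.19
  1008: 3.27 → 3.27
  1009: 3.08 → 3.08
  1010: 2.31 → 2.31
Record 1006 has an error. The correct transformed value should be 3.01, not 13.01.

Step 1: Check each record against the rule
Step 2: Record 1006 has gpa = 3.01
Step 3: Since 3.01 >= 2, the bonus should not have been applied
Step 4: Correct value = 3.01, but claimed value = 13.01
Conclusion: Record 1006 has the error.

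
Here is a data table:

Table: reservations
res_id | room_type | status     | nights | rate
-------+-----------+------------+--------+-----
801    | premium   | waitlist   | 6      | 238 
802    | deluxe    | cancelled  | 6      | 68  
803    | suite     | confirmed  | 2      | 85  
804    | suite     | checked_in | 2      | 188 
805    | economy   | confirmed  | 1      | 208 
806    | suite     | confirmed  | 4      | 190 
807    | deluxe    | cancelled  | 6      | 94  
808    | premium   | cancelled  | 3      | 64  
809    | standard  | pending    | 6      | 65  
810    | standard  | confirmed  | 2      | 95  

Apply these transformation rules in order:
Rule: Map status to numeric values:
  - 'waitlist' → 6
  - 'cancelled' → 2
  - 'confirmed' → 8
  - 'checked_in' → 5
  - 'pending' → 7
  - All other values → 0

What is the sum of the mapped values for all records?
56

Step 1: Apply mapping to each record
Step 2: Count by status:
  'waitlist': 1 records × 6 = 6
  'cancelled': 3 records × 2 = 6
  'confirmed': 4 records × 8 = 32
  'checked_in': 1 records × 5 = 5
  'pending': 1 records × 7 = 7
Step 3: Sum all mapped values = 56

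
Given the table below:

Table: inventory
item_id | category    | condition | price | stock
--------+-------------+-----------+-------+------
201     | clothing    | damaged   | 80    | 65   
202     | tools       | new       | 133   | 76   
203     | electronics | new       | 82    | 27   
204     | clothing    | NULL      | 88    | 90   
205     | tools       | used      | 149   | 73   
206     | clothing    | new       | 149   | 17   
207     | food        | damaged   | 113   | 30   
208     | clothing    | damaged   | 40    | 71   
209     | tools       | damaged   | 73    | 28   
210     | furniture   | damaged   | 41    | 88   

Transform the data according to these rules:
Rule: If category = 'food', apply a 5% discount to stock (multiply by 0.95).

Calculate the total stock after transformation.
563.5

Step 1: Records with category = 'food' have total stock = 30
Step 2: Apply multiplier: 30 × 0.95 = 28.5
Step 3: Other records total: 535
Step 4: Final sum = 28.5 + 535 = 563.5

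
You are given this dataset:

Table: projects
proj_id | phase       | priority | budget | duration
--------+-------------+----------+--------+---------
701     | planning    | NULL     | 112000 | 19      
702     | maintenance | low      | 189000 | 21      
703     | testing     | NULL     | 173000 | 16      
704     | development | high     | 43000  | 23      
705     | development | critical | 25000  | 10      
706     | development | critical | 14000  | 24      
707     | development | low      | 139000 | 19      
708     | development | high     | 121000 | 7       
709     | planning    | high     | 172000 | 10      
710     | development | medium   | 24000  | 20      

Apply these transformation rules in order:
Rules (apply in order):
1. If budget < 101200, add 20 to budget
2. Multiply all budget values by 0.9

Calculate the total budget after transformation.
910872.0

Step 1: Apply Rule 1 - Add 20 to records with budget < 101200
  - 4 records affected: 106000 + (4 × 20) = 106080
  - Unaffected records: 906000
  - Sum after Rule 1: 1012080
Step 2: Apply Rule 2 - Multiply all by 0.9
  - 1012080 × 0.9 = 910872.0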